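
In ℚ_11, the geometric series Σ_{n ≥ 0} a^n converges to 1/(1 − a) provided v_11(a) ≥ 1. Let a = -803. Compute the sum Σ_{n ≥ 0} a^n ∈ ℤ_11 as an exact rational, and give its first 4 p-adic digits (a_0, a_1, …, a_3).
Σ a^n = 1/(1 − a) = 1/804;  first 4 digits = (1, 4, 9, 8)

v_11(a) = 1 ≥ 1, so the series converges in ℤ_11 to 1/(1 − a) = 1/(1 − (-803)) = 1/804. Expand this rational in ℤ_11: compute digits iteratively via d_i = x_i mod 11, x_{i+1} = (x_i − d_i)/11. The first 4 digits are (1, 4, 9, 8).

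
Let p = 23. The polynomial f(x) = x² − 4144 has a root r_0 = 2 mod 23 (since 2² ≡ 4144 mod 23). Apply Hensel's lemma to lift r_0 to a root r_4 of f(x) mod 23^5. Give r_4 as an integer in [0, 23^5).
r_4 = 4244146 (mod 6436343)

Hensel's recurrence: r_{i+1} = r_i − f(r_i)·(f′(r_i))^{-1} mod 23^{i+2}, with f′(x) = 2x. Iterate:
  r_0 = 2 (mod 23)
  r_1 = 508 (mod 529)
  r_2 = 10030 (mod 12167)
  r_3 = 46531 (mod 279841)
  r_4 = 4244146 (mod 6436343)
Final: r_4 = 4244146, and one checks f(r_4) ≡ 0 mod 23^5.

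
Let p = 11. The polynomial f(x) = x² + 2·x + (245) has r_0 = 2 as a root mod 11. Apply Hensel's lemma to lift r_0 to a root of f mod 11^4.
r_3 = 8087 (mod 14641)

Hensel: r_{i+1} = r_i − f(r_i)·(f′(r_i))^{-1} mod 11^{i+2}, f′(x) = 2x + 2. Iterate:
  r_0 = 2 (mod 11)
  r_1 = 101 (mod 121)
  r_2 = 101 (mod 1331)
  r_3 = 8087 (mod 14641)
Final: r = 8087 satisfies f(r) ≡ 0 mod 11^4.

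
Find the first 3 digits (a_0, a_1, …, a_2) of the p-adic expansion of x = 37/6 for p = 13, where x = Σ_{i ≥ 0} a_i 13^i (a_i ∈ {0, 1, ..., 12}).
(a_0, …, a_2) = (4, 11, 10)

v_13(37/6) = 0 (numerator and denominator both coprime to 13), so x ∈ ℤ_13^×. Compute digits iteratively via a_i = x_i mod 13, x_{i+1} = (x_i − a_i)/13, with x_0 = x:
  x_0 = 37/6;  a_0 = 4;  x_1 = (x_0 − 4)/13 = 1/6
  x_1 = 1/6;  a_1 = 11;  x_2 = (x_1 − 11)/13 = -5/6
  x_2 = -5/6;  a_2 = 10;  x_3 = (x_2 − 10)/13 = -5/6
Digits: (4, 11, 10).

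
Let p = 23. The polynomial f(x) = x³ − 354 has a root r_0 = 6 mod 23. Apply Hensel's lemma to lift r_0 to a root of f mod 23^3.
r_2 = 2329 (mod 12167)

Hensel: r_{i+1} = r_i − f(r_i)/f′(r_i) mod 23^{i+2}, where f′(x) = 3x². Iterate:
  r_0 = 6 (mod 23)
  r_1 = 213 (mod 529)
  r_2 = 2329 (mod 12167)
Final: r = 2329 with f(r) ≡ 0 mod 23^3.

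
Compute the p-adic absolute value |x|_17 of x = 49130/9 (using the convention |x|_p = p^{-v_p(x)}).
|49130/9|_17 = 1/4913

Step 1 — compute v_17(x) by factoring powers of 17 out of the numerator and denominator: v_17(49130/9) = 3. Step 2 — apply |x|_p = p^{-v_p(x)} = 17^{-3} = 1/4913.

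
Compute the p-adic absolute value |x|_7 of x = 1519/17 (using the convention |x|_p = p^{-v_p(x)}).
|1519/17|_7 = 1/49

Step 1 — compute v_7(x) by factoring powers of 7 out of the numerator and denominator: v_7(1519/17) = 2. Step 2 — apply |x|_p = p^{-v_p(x)} = 7^{-2} = 1/49.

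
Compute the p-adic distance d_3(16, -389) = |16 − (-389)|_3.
d_3(16, -389) = 1/81

Step 1 — x − y = 16 − (-389) = 405. Step 2 — v_3(405) = 4 (factor: 405 = (3^4 · 5); the sign does not affect v_p). Step 3 — |x − y|_3 = 3^{-4} = 1/81.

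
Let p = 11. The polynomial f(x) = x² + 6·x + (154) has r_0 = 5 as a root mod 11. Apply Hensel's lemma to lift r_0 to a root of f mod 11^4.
r_3 = 10950 (mod 14641)

Hensel: r_{i+1} = r_i − f(r_i)·(f′(r_i))^{-1} mod 11^{i+2}, f′(x) = 2x + 6. Iterate:
  r_0 = 5 (mod 11)
  r_1 = 60 (mod 121)
  r_2 = 302 (mod 1331)
  r_3 = 10950 (mod 14641)
Final: r = 10950 satisfies f(r) ≡ 0 mod 11^4.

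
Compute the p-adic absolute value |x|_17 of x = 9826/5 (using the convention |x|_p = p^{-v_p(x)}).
|9826/5|_17 = 1/4913

Step 1 — compute v_17(x) by factoring powers of 17 out of the numerator and denominator: v_17(9826/5) = 3. Step 2 — apply |x|_p = p^{-v_p(x)} = 17^{-3} = 1/4913.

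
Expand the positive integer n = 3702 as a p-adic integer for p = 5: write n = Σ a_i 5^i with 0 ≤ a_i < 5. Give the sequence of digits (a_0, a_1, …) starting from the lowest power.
(a_0, a_1, …) = (2, 0, 3, 4, 0, 1)

Repeated division by 5 gives the digits low-to-high: 3702 = 2 + 3·5^2 + 4·5^3 + 1·5^5. Digit sequence: (2, 0, 3, 4, 0, 1).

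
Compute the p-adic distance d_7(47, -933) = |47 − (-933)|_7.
d_7(47, -933) = 1/49

Step 1 — x − y = 47 − (-933) = 980. Step 2 — v_7(980) = 2 (factor: 980 = (7^2 · 20); the sign does not affect v_p). Step 3 — |x − y|_7 = 7^{-2} = 1/49.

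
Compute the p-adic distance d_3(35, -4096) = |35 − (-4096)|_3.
d_3(35, -4096) = 1/243

Step 1 — x − y = 35 − (-4096) = 4131. Step 2 — v_3(4131) = 5 (factor: 4131 = (3^5 · 17); the sign does not affect v_p). Step 3 — |x − y|_3 = 3^{-5} = 1/243.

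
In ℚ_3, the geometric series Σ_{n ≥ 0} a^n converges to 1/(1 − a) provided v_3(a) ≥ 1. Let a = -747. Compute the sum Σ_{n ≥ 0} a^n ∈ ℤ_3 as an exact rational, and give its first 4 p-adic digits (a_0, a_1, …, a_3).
Σ a^n = 1/(1 − a) = 1/748;  first 4 digits = (1, 0, 1, 2)

v_3(a) = 2 ≥ 1, so the series converges in ℤ_3 to 1/(1 − a) = 1/(1 − (-747)) = 1/748. Expand this rational in ℤ_3: compute digits iteratively via d_i = x_i mod 3, x_{i+1} = (x_i − d_i)/3. The first 4 digits are (1, 0, 1, 2).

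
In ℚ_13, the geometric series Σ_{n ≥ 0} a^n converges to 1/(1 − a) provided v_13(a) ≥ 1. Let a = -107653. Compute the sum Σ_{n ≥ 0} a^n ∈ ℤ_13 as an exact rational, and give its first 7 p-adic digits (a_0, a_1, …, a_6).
Σ a^n = 1/(1 − a) = 1/107654;  first 7 digits = (1, 0, 0, 3, 9, 12, 8)

v_13(a) = 3 ≥ 1, so the series converges in ℤ_13 to 1/(1 − a) = 1/(1 − (-107653)) = 1/107654. Expand this rational in ℤ_13: compute digits iteratively via d_i = x_i mod 13, x_{i+1} = (x_i − d_i)/13. The first 7 digits are (1, 0, 0, 3, 9, 12, 8).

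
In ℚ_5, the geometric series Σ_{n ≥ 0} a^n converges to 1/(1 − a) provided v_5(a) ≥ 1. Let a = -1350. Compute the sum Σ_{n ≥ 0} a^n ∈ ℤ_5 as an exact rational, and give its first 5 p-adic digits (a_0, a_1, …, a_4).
Σ a^n = 1/(1 − a) = 1/1351;  first 5 digits = (1, 0, 1, 4, 3)

v_5(a) = 2 ≥ 1, so the series converges in ℤ_5 to 1/(1 − a) = 1/(1 − (-1350)) = 1/1351. Expand this rational in ℤ_5: compute digits iteratively via d_i = x_i mod 5, x_{i+1} = (x_i − d_i)/5. The first 5 digits are (1, 0, 1, 4, 3).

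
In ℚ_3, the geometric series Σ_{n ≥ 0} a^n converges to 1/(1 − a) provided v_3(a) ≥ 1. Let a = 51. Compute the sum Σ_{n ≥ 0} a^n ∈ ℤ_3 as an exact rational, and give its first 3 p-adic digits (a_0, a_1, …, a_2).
Σ a^n = 1/(1 − a) = -1/50;  first 3 digits = (1, 2, 0)

v_3(a) = 1 ≥ 1, so the series converges in ℤ_3 to 1/(1 − a) = 1/(1 − 51) = -1/50. Expand this rational in ℤ_3: compute digits iteratively via d_i = x_i mod 3, x_{i+1} = (x_i − d_i)/3. The first 3 digits are (1, 2, 0).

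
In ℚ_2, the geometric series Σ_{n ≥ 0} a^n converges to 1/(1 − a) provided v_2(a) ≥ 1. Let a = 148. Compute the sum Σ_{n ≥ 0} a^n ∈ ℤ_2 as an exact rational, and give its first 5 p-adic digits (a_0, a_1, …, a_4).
Σ a^n = 1/(1 − a) = -1/147;  first 5 digits = (1, 0, 1, 0, 0)

v_2(a) = 2 ≥ 1, so the series converges in ℤ_2 to 1/(1 − a) = 1/(1 − 148) = -1/147. Expand this rational in ℤ_2: compute digits iteratively via d_i = x_i mod 2, x_{i+1} = (x_i − d_i)/2. The first 5 digits are (1, 0, 1, 0, 0).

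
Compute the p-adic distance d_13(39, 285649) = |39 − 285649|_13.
d_13(39, 285649) = 1/28561

Step 1 — x − y = 39 − 285649 = -285610. Step 2 — v_13(-285610) = 4 (factor: -285610 = −(13^4 · 10); the sign does not affect v_p). Step 3 — |x − y|_13 = 13^{-4} = 1/28561.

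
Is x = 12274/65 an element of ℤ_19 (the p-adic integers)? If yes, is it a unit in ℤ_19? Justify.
x ∈ ℤ_19 but not a unit; v_19(x) = 2 > 0

ℤ_19 = {x ∈ ℚ_19 : v_19(x) ≥ 0} and ℤ_19^× = {x ∈ ℤ_19 : v_19(x) = 0}. Here v_19(12274/65) = v_19(num) − v_19(den) = 2; compare against these criteria.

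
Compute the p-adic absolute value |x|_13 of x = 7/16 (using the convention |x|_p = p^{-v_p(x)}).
|7/16|_13 = 1

Step 1 — compute v_13(x) by factoring powers of 13 out of the numerator and denominator: v_13(7/16) = 0. Step 2 — apply |x|_p = p^{-v_p(x)} = 13^{0} = 1.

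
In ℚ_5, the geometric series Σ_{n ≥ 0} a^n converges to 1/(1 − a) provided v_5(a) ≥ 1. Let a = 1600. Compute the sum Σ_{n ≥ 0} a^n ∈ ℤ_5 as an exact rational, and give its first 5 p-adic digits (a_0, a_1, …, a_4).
Σ a^n = 1/(1 − a) = -1/1599;  first 5 digits = (1, 0, 4, 2, 3)

v_5(a) = 2 ≥ 1, so the series converges in ℤ_5 to 1/(1 − a) = 1/(1 − 1600) = -1/1599. Expand this rational in ℤ_5: compute digits iteratively via d_i = x_i mod 5, x_{i+1} = (x_i − d_i)/5. The first 5 digits are (1, 0, 4, 2, 3).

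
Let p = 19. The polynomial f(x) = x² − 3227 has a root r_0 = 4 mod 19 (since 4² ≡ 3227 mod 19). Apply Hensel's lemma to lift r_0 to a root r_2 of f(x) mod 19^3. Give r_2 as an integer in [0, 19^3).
r_2 = 992 (mod 6859)

Hensel's recurrence: r_{i+1} = r_i − f(r_i)·(f′(r_i))^{-1} mod 19^{i+2}, with f′(x) = 2x. Iterate:
  r_0 = 4 (mod 19)
  r_1 = 270 (mod 361)
  r_2 = 992 (mod 6859)
Final: r_2 = 992, and one checks f(r_2) ≡ 0 mod 19^3.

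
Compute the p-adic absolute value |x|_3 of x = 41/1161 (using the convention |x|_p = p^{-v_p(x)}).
|41/1161|_3 = 27

Step 1 — compute v_3(x) by factoring powers of 3 out of the numerator and denominator: v_3(41/1161) = -3. Step 2 — apply |x|_p = p^{-v_p(x)} = 3^{3} = 27.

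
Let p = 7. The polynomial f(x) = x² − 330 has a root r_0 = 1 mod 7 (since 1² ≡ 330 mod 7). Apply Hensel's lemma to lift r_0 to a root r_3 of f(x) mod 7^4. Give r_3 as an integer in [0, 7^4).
r_3 = 1170 (mod 2401)

Hensel's recurrence: r_{i+1} = r_i − f(r_i)·(f′(r_i))^{-1} mod 7^{i+2}, with f′(x) = 2x. Iterate:
  r_0 = 1 (mod 7)
  r_1 = 43 (mod 49)
  r_2 = 141 (mod 343)
  r_3 = 1170 (mod 2401)
Final: r_3 = 1170, and one checks f(r_3) ≡ 0 mod 7^4.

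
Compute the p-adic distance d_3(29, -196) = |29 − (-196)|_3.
d_3(29, -196) = 1/9

Step 1 — x − y = 29 − (-196) = 225. Step 2 — v_3(225) = 2 (factor: 225 = (3^2 · 25); the sign does not affect v_p). Step 3 — |x − y|_3 = 3^{-2} = 1/9.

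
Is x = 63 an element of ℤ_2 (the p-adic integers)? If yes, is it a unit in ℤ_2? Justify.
x ∈ ℤ_2^× (unit); v_2(x) = 0

ℤ_2 = {x ∈ ℚ_2 : v_2(x) ≥ 0} and ℤ_2^× = {x ∈ ℤ_2 : v_2(x) = 0}. Here v_2(63) = v_2(num) − v_2(den) = 0; compare against these criteria.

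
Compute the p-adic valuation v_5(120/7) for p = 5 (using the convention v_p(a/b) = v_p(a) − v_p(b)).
v_5(120/7) = 1

Factor powers of 5 from the numerator and denominator of the reduced fraction: 120 = 5^1 · 24 and 7 = 5^0 · 7. Apply v_p(a/b) = v_p(a) − v_p(b): v_5(120/7) = 1 − 0 = 1.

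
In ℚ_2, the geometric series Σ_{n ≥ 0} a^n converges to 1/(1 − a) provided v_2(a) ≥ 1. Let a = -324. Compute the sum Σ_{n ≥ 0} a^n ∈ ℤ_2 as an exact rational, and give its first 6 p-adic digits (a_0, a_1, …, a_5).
Σ a^n = 1/(1 − a) = 1/325;  first 6 digits = (1, 0, 1, 1, 0, 0)

v_2(a) = 2 ≥ 1, so the series converges in ℤ_2 to 1/(1 − a) = 1/(1 − (-324)) = 1/325. Expand this rational in ℤ_2: compute digits iteratively via d_i = x_i mod 2, x_{i+1} = (x_i − d_i)/2. The first 6 digits are (1, 0, 1, 1, 0, 0).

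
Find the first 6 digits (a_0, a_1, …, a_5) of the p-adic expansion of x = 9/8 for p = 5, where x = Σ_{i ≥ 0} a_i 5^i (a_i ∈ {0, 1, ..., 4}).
(a_0, …, a_5) = (3, 4, 1, 4, 1, 4)

v_5(9/8) = 0 (numerator and denominator both coprime to 5), so x ∈ ℤ_5^×. Compute digits iteratively via a_i = x_i mod 5, x_{i+1} = (x_i − a_i)/5, with x_0 = x:
  x_0 = 9/8;  a_0 = 3;  x_1 = (x_0 − 3)/5 = -3/8
  x_1 = -3/8;  a_1 = 4;  x_2 = (x_1 − 4)/5 = -7/8
  x_2 = -7/8;  a_2 = 1;  x_3 = (x_2 − 1)/5 = -3/8
  x_3 = -3/8;  a_3 = 4;  x_4 = (x_3 − 4)/5 = -7/8
  x_4 = -7/8;  a_4 = 1;  x_5 = (x_4 − 1)/5 = -3/8
  x_5 = -3/8;  a_5 = 4;  x_6 = (x_5 − 4)/5 = -7/8
Digits: (3, 4, 1, 4, 1, 4).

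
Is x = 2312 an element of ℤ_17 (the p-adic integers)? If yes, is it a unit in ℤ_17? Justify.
x ∈ ℤ_17 but not a unit; v_17(x) = 2 > 0

ℤ_17 = {x ∈ ℚ_17 : v_17(x) ≥ 0} and ℤ_17^× = {x ∈ ℤ_17 : v_17(x) = 0}. Here v_17(2312) = v_17(num) − v_17(den) = 2; compare against these criteria.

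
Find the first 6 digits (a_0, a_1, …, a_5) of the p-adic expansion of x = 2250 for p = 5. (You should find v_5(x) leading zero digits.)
(a_0, …, a_5) = (0, 0, 0, 3, 3, 0)

v_5(2250) = 3, so a_0 = ... = a_2 = 0. Factor out: x = 5^3 · u with u = 18 a unit in ℤ_5. Expand u iteratively via a_{v+i} = u_i mod 5, u_{i+1} = (u_i − a_{v+i})/5:
  u_0 = 18;  a_3 = 3;  u_1 = (u_0 − 3)/5 = 3
  u_1 = 3;  a_4 = 3;  u_2 = (u_1 − 3)/5 = 0
  u_2 = 0;  a_5 = 0;  u_3 = (u_2 − 0)/5 = 0
Digits: (0, 0, 0, 3, 3, 0).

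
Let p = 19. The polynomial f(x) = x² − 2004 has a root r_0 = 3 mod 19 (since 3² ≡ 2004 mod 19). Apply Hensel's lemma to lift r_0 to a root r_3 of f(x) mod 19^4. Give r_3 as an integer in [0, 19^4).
r_3 = 59359 (mod 130321)

Hensel's recurrence: r_{i+1} = r_i − f(r_i)·(f′(r_i))^{-1} mod 19^{i+2}, with f′(x) = 2x. Iterate:
  r_0 = 3 (mod 19)
  r_1 = 155 (mod 361)
  r_2 = 4487 (mod 6859)
  r_3 = 59359 (mod 130321)
Final: r_3 = 59359, and one checks f(r_3) ≡ 0 mod 19^4.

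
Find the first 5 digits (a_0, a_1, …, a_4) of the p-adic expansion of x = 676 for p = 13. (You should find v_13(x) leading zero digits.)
(a_0, …, a_4) = (0, 0, 4, 0, 0)

v_13(676) = 2, so a_0 = ... = a_1 = 0. Factor out: x = 13^2 · u with u = 4 a unit in ℤ_13. Expand u iteratively via a_{v+i} = u_i mod 13, u_{i+1} = (u_i − a_{v+i})/13:
  u_0 = 4;  a_2 = 4;  u_1 = (u_0 − 4)/13 = 0
  u_1 = 0;  a_3 = 0;  u_2 = (u_1 − 0)/13 = 0
  u_2 = 0;  a_4 = 0;  u_3 = (u_2 − 0)/13 = 0
Digits: (0, 0, 4, 0, 0).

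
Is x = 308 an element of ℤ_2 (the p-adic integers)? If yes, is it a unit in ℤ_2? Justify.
x ∈ ℤ_2 but not a unit; v_2(x) = 2 > 0

ℤ_2 = {x ∈ ℚ_2 : v_2(x) ≥ 0} and ℤ_2^× = {x ∈ ℤ_2 : v_2(x) = 0}. Here v_2(308) = v_2(num) − v_2(den) = 2; compare against these criteria.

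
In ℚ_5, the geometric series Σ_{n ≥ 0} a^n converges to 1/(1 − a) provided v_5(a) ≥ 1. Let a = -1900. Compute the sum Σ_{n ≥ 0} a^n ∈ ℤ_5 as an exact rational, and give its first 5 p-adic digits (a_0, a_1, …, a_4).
Σ a^n = 1/(1 − a) = 1/1901;  first 5 digits = (1, 0, 4, 4, 2)

v_5(a) = 2 ≥ 1, so the series converges in ℤ_5 to 1/(1 − a) = 1/(1 − (-1900)) = 1/1901. Expand this rational in ℤ_5: compute digits iteratively via d_i = x_i mod 5, x_{i+1} = (x_i − d_i)/5. The first 5 digits are (1, 0, 4, 4, 2).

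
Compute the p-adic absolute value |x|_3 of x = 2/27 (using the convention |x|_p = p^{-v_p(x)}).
|2/27|_3 = 27

Step 1 — compute v_3(x) by factoring powers of 3 out of the numerator and denominator: v_3(2/27) = -3. Step 2 — apply |x|_p = p^{-v_p(x)} = 3^{3} = 27.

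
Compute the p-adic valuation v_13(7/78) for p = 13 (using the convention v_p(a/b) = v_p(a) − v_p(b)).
v_13(7/78) = -1

Factor powers of 13 from the numerator and denominator of the reduced fraction: 7 = 13^0 · 7 and 78 = 13^1 · 6. Apply v_p(a/b) = v_p(a) − v_p(b): v_13(7/78) = 0 − 1 = -1.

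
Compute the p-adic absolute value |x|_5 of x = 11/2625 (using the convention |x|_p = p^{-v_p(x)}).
|11/2625|_5 = 125

Step 1 — compute v_5(x) by factoring powers of 5 out of the numerator and denominator: v_5(11/2625) = -3. Step 2 — apply |x|_p = p^{-v_p(x)} = 5^{3} = 125.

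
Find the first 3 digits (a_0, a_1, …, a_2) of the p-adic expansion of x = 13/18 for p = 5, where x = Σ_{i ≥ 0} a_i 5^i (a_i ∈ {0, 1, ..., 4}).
(a_0, …, a_2) = (1, 3, 3)

v_5(13/18) = 0 (numerator and denominator both coprime to 5), so x ∈ ℤ_5^×. Compute digits iteratively via a_i = x_i mod 5, x_{i+1} = (x_i − a_i)/5, with x_0 = x:
  x_0 = 13/18;  a_0 = 1;  x_1 = (x_0 − 1)/5 = -1/18
  x_1 = -1/18;  a_1 = 3;  x_2 = (x_1 − 3)/5 = -11/18
  x_2 = -11/18;  a_2 = 3;  x_3 = (x_2 − 3)/5 = -13/18
Digits: (1, 3, 3).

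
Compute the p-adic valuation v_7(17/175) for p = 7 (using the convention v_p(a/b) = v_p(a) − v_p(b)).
v_7(17/175) = -1

Factor powers of 7 from the numerator and denominator of the reduced fraction: 17 = 7^0 · 17 and 175 = 7^1 · 25. Apply v_p(a/b) = v_p(a) − v_p(b): v_7(17/175) = 0 − 1 = -1.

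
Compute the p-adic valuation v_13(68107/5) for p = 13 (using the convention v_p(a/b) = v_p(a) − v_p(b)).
v_13(68107/5) = 3

Factor powers of 13 from the numerator and denominator of the reduced fraction: 68107 = 13^3 · 31 and 5 = 13^0 · 5. Apply v_p(a/b) = v_p(a) − v_p(b): v_13(68107/5) = 3 − 0 = 3.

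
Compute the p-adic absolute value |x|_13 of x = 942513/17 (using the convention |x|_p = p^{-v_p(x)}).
|942513/17|_13 = 1/28561

Step 1 — compute v_13(x) by factoring powers of 13 out of the numerator and denominator: v_13(942513/17) = 4. Step 2 — apply |x|_p = p^{-v_p(x)} = 13^{-4} = 1/28561.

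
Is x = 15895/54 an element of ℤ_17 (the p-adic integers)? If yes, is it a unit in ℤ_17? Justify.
x ∈ ℤ_17 but not a unit; v_17(x) = 2 > 0

ℤ_17 = {x ∈ ℚ_17 : v_17(x) ≥ 0} and ℤ_17^× = {x ∈ ℤ_17 : v_17(x) = 0}. Here v_17(15895/54) = v_17(num) − v_17(den) = 2; compare against these criteria.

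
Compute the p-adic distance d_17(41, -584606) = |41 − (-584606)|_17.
d_17(41, -584606) = 1/83521

Step 1 — x − y = 41 − (-584606) = 584647. Step 2 — v_17(584647) = 4 (factor: 584647 = (17^4 · 7); the sign does not affect v_p). Step 3 — |x − y|_17 = 17^{-4} = 1/83521.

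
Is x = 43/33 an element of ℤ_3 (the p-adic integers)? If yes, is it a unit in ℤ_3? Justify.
x ∉ ℤ_3 (v_3(x) = -1 < 0)

ℤ_3 = {x ∈ ℚ_3 : v_3(x) ≥ 0} and ℤ_3^× = {x ∈ ℤ_3 : v_3(x) = 0}. Here v_3(43/33) = v_3(num) − v_3(den) = -1; compare against these criteria.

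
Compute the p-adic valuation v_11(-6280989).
v_11(-6280989) = 5

v_11(n) is the largest exponent k such that 11^k divides n. Factor out: -6280989 = -11^5 · 39. (Sign doesn't affect v_p.) So v_11(-6280989) = 5.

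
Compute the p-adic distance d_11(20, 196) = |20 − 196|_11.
d_11(20, 196) = 1/11

Step 1 — x − y = 20 − 196 = -176. Step 2 — v_11(-176) = 1 (factor: -176 = −(11^1 · 16); the sign does not affect v_p). Step 3 — |x − y|_11 = 11^{-1} = 1/11.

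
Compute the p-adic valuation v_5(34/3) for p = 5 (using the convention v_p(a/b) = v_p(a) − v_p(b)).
v_5(34/3) = 0

Factor powers of 5 from the numerator and denominator of the reduced fraction: 34 = 5^0 · 34 and 3 = 5^0 · 3. Apply v_p(a/b) = v_p(a) − v_p(b): v_5(34/3) = 0 − 0 = 0.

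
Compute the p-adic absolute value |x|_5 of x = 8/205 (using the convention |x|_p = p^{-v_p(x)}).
|8/205|_5 = 5

Step 1 — compute v_5(x) by factoring powers of 5 out of the numerator and denominator: v_5(8/205) = -1. Step 2 — apply |x|_p = p^{-v_p(x)} = 5^{1} = 5.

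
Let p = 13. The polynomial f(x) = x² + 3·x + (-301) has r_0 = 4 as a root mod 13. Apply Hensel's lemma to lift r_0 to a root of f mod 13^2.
r_1 = 121 (mod 169)

Hensel: r_{i+1} = r_i − f(r_i)·(f′(r_i))^{-1} mod 13^{i+2}, f′(x) = 2x + 3. Iterate:
  r_0 = 4 (mod 13)
  r_1 = 121 (mod 169)
Final: r = 121 satisfies f(r) ≡ 0 mod 13^2.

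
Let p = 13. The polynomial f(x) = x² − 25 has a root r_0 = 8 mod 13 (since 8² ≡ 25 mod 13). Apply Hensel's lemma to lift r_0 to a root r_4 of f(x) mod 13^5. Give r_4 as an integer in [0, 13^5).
r_4 = 371288 (mod 371293)

Hensel's recurrence: r_{i+1} = r_i − f(r_i)·(f′(r_i))^{-1} mod 13^{i+2}, with f′(x) = 2x. Iterate:
  r_0 = 8 (mod 13)
  r_1 = 164 (mod 169)
  r_2 = 2192 (mod 2197)
  r_3 = 28556 (mod 28561)
  r_4 = 371288 (mod 371293)
Final: r_4 = 371288, and one checks f(r_4) ≡ 0 mod 13^5.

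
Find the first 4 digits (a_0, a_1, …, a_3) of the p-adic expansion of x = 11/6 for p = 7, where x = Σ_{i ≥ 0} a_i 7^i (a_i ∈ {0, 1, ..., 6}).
(a_0, …, a_3) = (3, 1, 1, 1)

v_7(11/6) = 0 (numerator and denominator both coprime to 7), so x ∈ ℤ_7^×. Compute digits iteratively via a_i = x_i mod 7, x_{i+1} = (x_i − a_i)/7, with x_0 = x:
  x_0 = 11/6;  a_0 = 3;  x_1 = (x_0 − 3)/7 = -1/6
  x_1 = -1/6;  a_1 = 1;  x_2 = (x_1 − 1)/7 = -1/6
  x_2 = -1/6;  a_2 = 1;  x_3 = (x_2 − 1)/7 = -1/6
  x_3 = -1/6;  a_3 = 1;  x_4 = (x_3 − 1)/7 = -1/6
Digits: (3, 1, 1, 1).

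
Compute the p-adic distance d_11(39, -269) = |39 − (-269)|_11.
d_11(39, -269) = 1/11

Step 1 — x − y = 39 − (-269) = 308. Step 2 — v_11(308) = 1 (factor: 308 = (11^1 · 28); the sign does not affect v_p). Step 3 — |x − y|_11 = 11^{-1} = 1/11.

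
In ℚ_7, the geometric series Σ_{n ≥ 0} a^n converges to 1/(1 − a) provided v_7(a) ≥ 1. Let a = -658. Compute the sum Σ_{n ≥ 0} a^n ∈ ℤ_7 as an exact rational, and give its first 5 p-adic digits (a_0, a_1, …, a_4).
Σ a^n = 1/(1 − a) = 1/659;  first 5 digits = (1, 4, 2, 1, 4)

v_7(a) = 1 ≥ 1, so the series converges in ℤ_7 to 1/(1 − a) = 1/(1 − (-658)) = 1/659. Expand this rational in ℤ_7: compute digits iteratively via d_i = x_i mod 7, x_{i+1} = (x_i − d_i)/7. The first 5 digits are (1, 4, 2, 1, 4).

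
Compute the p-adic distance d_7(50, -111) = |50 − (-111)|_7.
d_7(50, -111) = 1/7

Step 1 — x − y = 50 − (-111) = 161. Step 2 — v_7(161) = 1 (factor: 161 = (7^1 · 23); the sign does not affect v_p). Step 3 — |x − y|_7 = 7^{-1} = 1/7.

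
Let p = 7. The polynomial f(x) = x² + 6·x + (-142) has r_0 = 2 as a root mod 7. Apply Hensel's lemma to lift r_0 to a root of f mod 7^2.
r_1 = 44 (mod 49)

Hensel: r_{i+1} = r_i − f(r_i)·(f′(r_i))^{-1} mod 7^{i+2}, f′(x) = 2x + 6. Iterate:
  r_0 = 2 (mod 7)
  r_1 = 44 (mod 49)
Final: r = 44 satisfies f(r) ≡ 0 mod 7^2.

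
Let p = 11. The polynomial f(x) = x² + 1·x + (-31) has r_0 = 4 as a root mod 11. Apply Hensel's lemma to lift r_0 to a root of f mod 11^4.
r_3 = 9134 (mod 14641)

Hensel: r_{i+1} = r_i − f(r_i)·(f′(r_i))^{-1} mod 11^{i+2}, f′(x) = 2x + 1. Iterate:
  r_0 = 4 (mod 11)
  r_1 = 59 (mod 121)
  r_2 = 1148 (mod 1331)
  r_3 = 9134 (mod 14641)
Final: r = 9134 satisfies f(r) ≡ 0 mod 11^4.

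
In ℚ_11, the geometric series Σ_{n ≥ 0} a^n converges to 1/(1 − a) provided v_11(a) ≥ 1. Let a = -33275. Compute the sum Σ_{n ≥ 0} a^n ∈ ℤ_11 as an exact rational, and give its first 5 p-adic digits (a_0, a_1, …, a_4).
Σ a^n = 1/(1 − a) = 1/33276;  first 5 digits = (1, 0, 0, 8, 8)

v_11(a) = 3 ≥ 1, so the series converges in ℤ_11 to 1/(1 − a) = 1/(1 − (-33275)) = 1/33276. Expand this rational in ℤ_11: compute digits iteratively via d_i = x_i mod 11, x_{i+1} = (x_i − d_i)/11. The first 5 digits are (1, 0, 0, 8, 8).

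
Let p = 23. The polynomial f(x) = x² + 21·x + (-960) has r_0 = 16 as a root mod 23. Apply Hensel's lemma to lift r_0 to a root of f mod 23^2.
r_1 = 522 (mod 529)

Hensel: r_{i+1} = r_i − f(r_i)·(f′(r_i))^{-1} mod 23^{i+2}, f′(x) = 2x + 21. Iterate:
  r_0 = 16 (mod 23)
  r_1 = 522 (mod 529)
Final: r = 522 satisfies f(r) ≡ 0 mod 23^2.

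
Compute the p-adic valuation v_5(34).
v_5(34) = 0

v_5(n) is the largest exponent k such that 5^k divides n. Factor out: 34 = 5^0 · 34. (Sign doesn't affect v_p.) So v_5(34) = 0.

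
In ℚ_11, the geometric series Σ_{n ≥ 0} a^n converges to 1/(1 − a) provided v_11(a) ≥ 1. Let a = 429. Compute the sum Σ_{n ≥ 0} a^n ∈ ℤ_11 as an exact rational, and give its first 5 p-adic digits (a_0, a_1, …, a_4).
Σ a^n = 1/(1 − a) = -1/428;  first 5 digits = (1, 6, 6, 2, 2)

v_11(a) = 1 ≥ 1, so the series converges in ℤ_11 to 1/(1 − a) = 1/(1 − 429) = -1/428. Expand this rational in ℤ_11: compute digits iteratively via d_i = x_i mod 11, x_{i+1} = (x_i − d_i)/11. The first 5 digits are (1, 6, 6, 2, 2).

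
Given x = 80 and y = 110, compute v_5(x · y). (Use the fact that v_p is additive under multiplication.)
v_5(8800) = 2

v_p(x) = 1 (factor: 80 = 5^1 · 16); v_p(y) = 1 (factor: 110 = 5^1 · 22). Additivity: v_p(xy) = v_p(x) + v_p(y) = 1 + 1 = 2. (Direct check: xy = 8800 = 5^2 · (352).)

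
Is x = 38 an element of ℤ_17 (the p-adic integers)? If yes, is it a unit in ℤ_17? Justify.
x ∈ ℤ_17^× (unit); v_17(x) = 0

ℤ_17 = {x ∈ ℚ_17 : v_17(x) ≥ 0} and ℤ_17^× = {x ∈ ℤ_17 : v_17(x) = 0}. Here v_17(38) = v_17(num) − v_17(den) = 0; compare against these criteria.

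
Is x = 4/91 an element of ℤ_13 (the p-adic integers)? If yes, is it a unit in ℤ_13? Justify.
x ∉ ℤ_13 (v_13(x) = -1 < 0)

ℤ_13 = {x ∈ ℚ_13 : v_13(x) ≥ 0} and ℤ_13^× = {x ∈ ℤ_13 : v_13(x) = 0}. Here v_13(4/91) = v_13(num) − v_13(den) = -1; compare against these criteria.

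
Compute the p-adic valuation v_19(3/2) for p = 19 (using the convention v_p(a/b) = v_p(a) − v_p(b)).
v_19(3/2) = 0

Factor powers of 19 from the numerator and denominator of the reduced fraction: 3 = 19^0 · 3 and 2 = 19^0 · 2. Apply v_p(a/b) = v_p(a) − v_p(b): v_19(3/2) = 0 − 0 = 0.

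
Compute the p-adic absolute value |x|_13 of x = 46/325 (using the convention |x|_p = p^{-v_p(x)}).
|46/325|_13 = 13

Step 1 — compute v_13(x) by factoring powers of 13 out of the numerator and denominator: v_13(46/325) = -1. Step 2 — apply |x|_p = p^{-v_p(x)} = 13^{1} = 13.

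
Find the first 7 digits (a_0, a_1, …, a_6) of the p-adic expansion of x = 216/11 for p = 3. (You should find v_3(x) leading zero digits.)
(a_0, …, a_6) = (0, 0, 0, 1, 1, 1, 2)

v_3(216/11) = 3, so a_0 = ... = a_2 = 0. Factor out: x = 3^3 · u with u = 8/11 a unit in ℤ_3. Expand u iteratively via a_{v+i} = u_i mod 3, u_{i+1} = (u_i − a_{v+i})/3:
  u_0 = 8/11;  a_3 = 1;  u_1 = (u_0 − 1)/3 = -1/11
  u_1 = -1/11;  a_4 = 1;  u_2 = (u_1 − 1)/3 = -4/11
  u_2 = -4/11;  a_5 = 1;  u_3 = (u_2 − 1)/3 = -5/11
  u_3 = -5/11;  a_6 = 2;  u_4 = (u_3 − 2)/3 = -9/11
Digits: (0, 0, 0, 1, 1, 1, 2).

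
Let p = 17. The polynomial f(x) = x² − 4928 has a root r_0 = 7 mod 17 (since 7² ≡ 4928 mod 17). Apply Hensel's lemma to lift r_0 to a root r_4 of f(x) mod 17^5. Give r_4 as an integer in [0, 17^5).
r_4 = 453941 (mod 1419857)

Hensel's recurrence: r_{i+1} = r_i − f(r_i)·(f′(r_i))^{-1} mod 17^{i+2}, with f′(x) = 2x. Iterate:
  r_0 = 7 (mod 17)
  r_1 = 211 (mod 289)
  r_2 = 1945 (mod 4913)
  r_3 = 36336 (mod 83521)
  r_4 = 453941 (mod 1419857)
Final: r_4 = 453941, and one checks f(r_4) ≡ 0 mod 17^5.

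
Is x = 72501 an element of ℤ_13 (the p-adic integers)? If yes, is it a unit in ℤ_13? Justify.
x ∈ ℤ_13 but not a unit; v_13(x) = 3 > 0

ℤ_13 = {x ∈ ℚ_13 : v_13(x) ≥ 0} and ℤ_13^× = {x ∈ ℤ_13 : v_13(x) = 0}. Here v_13(72501) = v_13(num) − v_13(den) = 3; compare against these criteria.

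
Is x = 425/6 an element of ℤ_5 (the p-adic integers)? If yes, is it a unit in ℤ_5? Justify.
x ∈ ℤ_5 but not a unit; v_5(x) = 2 > 0

ℤ_5 = {x ∈ ℚ_5 : v_5(x) ≥ 0} and ℤ_5^× = {x ∈ ℤ_5 : v_5(x) = 0}. Here v_5(425/6) = v_5(num) − v_5(den) = 2; compare against these criteria.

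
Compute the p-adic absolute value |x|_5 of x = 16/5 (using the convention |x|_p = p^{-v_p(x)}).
|16/5|_5 = 5

Step 1 — compute v_5(x) by factoring powers of 5 out of the numerator and denominator: v_5(16/5) = -1. Step 2 — apply |x|_p = p^{-v_p(x)} = 5^{1} = 5.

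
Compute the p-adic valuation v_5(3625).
v_5(3625) = 3

v_5(n) is the largest exponent k such that 5^k divides n. Factor out: 3625 = 5^3 · 29. (Sign doesn't affect v_p.) So v_5(3625) = 3.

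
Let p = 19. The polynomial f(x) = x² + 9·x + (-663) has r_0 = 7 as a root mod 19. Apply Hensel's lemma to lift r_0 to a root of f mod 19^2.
r_1 = 235 (mod 361)

Hensel: r_{i+1} = r_i − f(r_i)·(f′(r_i))^{-1} mod 19^{i+2}, f′(x) = 2x + 9. Iterate:
  r_0 = 7 (mod 19)
  r_1 = 235 (mod 361)
Final: r = 235 satisfies f(r) ≡ 0 mod 19^2.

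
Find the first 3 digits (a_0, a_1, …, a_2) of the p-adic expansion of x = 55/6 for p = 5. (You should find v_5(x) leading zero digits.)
(a_0, …, a_2) = (0, 1, 1)

v_5(55/6) = 1, so a_0 = ... = a_0 = 0. Factor out: x = 5^1 · u with u = 11/6 a unit in ℤ_5. Expand u iteratively via a_{v+i} = u_i mod 5, u_{i+1} = (u_i − a_{v+i})/5:
  u_0 = 11/6;  a_1 = 1;  u_1 = (u_0 − 1)/5 = 1/6
  u_1 = 1/6;  a_2 = 1;  u_2 = (u_1 − 1)/5 = -1/6
Digits: (0, 1, 1).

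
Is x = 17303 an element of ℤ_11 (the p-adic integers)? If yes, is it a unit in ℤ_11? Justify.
x ∈ ℤ_11 but not a unit; v_11(x) = 3 > 0

ℤ_11 = {x ∈ ℚ_11 : v_11(x) ≥ 0} and ℤ_11^× = {x ∈ ℤ_11 : v_11(x) = 0}. Here v_11(17303) = v_11(num) − v_11(den) = 3; compare against these criteria.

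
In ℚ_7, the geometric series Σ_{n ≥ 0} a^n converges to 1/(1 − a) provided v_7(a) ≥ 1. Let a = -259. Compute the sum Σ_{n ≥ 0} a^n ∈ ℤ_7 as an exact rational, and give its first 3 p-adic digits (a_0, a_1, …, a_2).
Σ a^n = 1/(1 − a) = 1/260;  first 3 digits = (1, 5, 5)

v_7(a) = 1 ≥ 1, so the series converges in ℤ_7 to 1/(1 − a) = 1/(1 − (-259)) = 1/260. Expand this rational in ℤ_7: compute digits iteratively via d_i = x_i mod 7, x_{i+1} = (x_i − d_i)/7. The first 3 digits are (1, 5, 5).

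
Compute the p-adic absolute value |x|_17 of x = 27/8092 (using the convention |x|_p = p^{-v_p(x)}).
|27/8092|_17 = 289

Step 1 — compute v_17(x) by factoring powers of 17 out of the numerator and denominator: v_17(27/8092) = -2. Step 2 — apply |x|_p = p^{-v_p(x)} = 17^{2} = 289.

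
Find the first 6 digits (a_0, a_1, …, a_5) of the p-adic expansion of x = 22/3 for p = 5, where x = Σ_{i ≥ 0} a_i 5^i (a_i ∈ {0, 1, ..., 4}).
(a_0, …, a_5) = (4, 4, 1, 3, 1, 3)

v_5(22/3) = 0 (numerator and denominator both coprime to 5), so x ∈ ℤ_5^×. Compute digits iteratively via a_i = x_i mod 5, x_{i+1} = (x_i − a_i)/5, with x_0 = x:
  x_0 = 22/3;  a_0 = 4;  x_1 = (x_0 − 4)/5 = 2/3
  x_1 = 2/3;  a_1 = 4;  x_2 = (x_1 − 4)/5 = -2/3
  x_2 = -2/3;  a_2 = 1;  x_3 = (x_2 − 1)/5 = -1/3
  x_3 = -1/3;  a_3 = 3;  x_4 = (x_3 − 3)/5 = -2/3
  x_4 = -2/3;  a_4 = 1;  x_5 = (x_4 − 1)/5 = -1/3
  x_5 = -1/3;  a_5 = 3;  x_6 = (x_5 − 3)/5 = -2/3
Digits: (4, 4, 1, 3, 1, 3).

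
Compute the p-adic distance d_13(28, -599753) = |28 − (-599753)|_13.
d_13(28, -599753) = 1/28561

Step 1 — x − y = 28 − (-599753) = 599781. Step 2 — v_13(599781) = 4 (factor: 599781 = (13^4 · 21); the sign does not affect v_p). Step 3 — |x − y|_13 = 13^{-4} = 1/28561.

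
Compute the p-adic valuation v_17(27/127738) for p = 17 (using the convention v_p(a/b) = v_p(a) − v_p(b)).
v_17(27/127738) = -3

Factor powers of 17 from the numerator and denominator of the reduced fraction: 27 = 17^0 · 27 and 127738 = 17^3 · 26. Apply v_p(a/b) = v_p(a) − v_p(b): v_17(27/127738) = 0 − 3 = -3.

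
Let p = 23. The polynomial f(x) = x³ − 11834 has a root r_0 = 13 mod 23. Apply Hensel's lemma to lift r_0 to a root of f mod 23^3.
r_2 = 7534 (mod 12167)

Hensel: r_{i+1} = r_i − f(r_i)/f′(r_i) mod 23^{i+2}, where f′(x) = 3x². Iterate:
  r_0 = 13 (mod 23)
  r_1 = 128 (mod 529)
  r_2 = 7534 (mod 12167)
Final: r = 7534 with f(r) ≡ 0 mod 23^3.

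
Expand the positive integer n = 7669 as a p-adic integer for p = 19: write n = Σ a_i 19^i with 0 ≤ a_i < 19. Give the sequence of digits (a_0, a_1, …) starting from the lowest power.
(a_0, a_1, …) = (12, 4, 2, 1)

Repeated division by 19 gives the digits low-to-high: 7669 = 12 + 4·19^1 + 2·19^2 + 1·19^3. Digit sequence: (12, 4, 2, 1).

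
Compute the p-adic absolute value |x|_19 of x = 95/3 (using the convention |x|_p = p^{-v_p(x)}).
|95/3|_19 = 1/19

Step 1 — compute v_19(x) by factoring powers of 19 out of the numerator and denominator: v_19(95/3) = 1. Step 2 — apply |x|_p = p^{-v_p(x)} = 19^{-1} = 1/19.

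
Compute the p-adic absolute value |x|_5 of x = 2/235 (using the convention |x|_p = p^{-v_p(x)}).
|2/235|_5 = 5

Step 1 — compute v_5(x) by factoring powers of 5 out of the numerator and denominator: v_5(2/235) = -1. Step 2 — apply |x|_p = p^{-v_p(x)} = 5^{1} = 5.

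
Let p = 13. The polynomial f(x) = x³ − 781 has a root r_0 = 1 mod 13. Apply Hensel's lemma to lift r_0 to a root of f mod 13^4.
r_3 = 27132 (mod 28561)

Hensel: r_{i+1} = r_i − f(r_i)/f′(r_i) mod 13^{i+2}, where f′(x) = 3x². Iterate:
  r_0 = 1 (mod 13)
  r_1 = 92 (mod 169)
  r_2 = 768 (mod 2197)
  r_3 = 27132 (mod 28561)
Final: r = 27132 with f(r) ≡ 0 mod 13^4.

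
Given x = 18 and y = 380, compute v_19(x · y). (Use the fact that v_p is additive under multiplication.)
v_19(6840) = 1

v_p(x) = 0 (factor: 18 = 19^0 · 18); v_p(y) = 1 (factor: 380 = 19^1 · 20). Additivity: v_p(xy) = v_p(x) + v_p(y) = 0 + 1 = 1. (Direct check: xy = 6840 = 19^1 · (360).)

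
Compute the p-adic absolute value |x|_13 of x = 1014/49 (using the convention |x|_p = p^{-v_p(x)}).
|1014/49|_13 = 1/169

Step 1 — compute v_13(x) by factoring powers of 13 out of the numerator and denominator: v_13(1014/49) = 2. Step 2 — apply |x|_p = p^{-v_p(x)} = 13^{-2} = 1/169.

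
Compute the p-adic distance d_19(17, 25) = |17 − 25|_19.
d_19(17, 25) = 1

Step 1 — x − y = 17 − 25 = -8. Step 2 — v_19(-8) = 0 (factor: -8 = −(19^0 · 8); the sign does not affect v_p). Step 3 — |x − y|_19 = 19^{0} = 1.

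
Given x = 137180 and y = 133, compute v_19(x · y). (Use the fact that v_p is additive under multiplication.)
v_19(18244940) = 4

v_p(x) = 3 (factor: 137180 = 19^3 · 20); v_p(y) = 1 (factor: 133 = 19^1 · 7). Additivity: v_p(xy) = v_p(x) + v_p(y) = 3 + 1 = 4. (Direct check: xy = 18244940 = 19^4 · (140).)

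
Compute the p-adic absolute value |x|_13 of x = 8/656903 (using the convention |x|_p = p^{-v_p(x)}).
|8/656903|_13 = 28561

Step 1 — compute v_13(x) by factoring powers of 13 out of the numerator and denominator: v_13(8/656903) = -4. Step 2 — apply |x|_p = p^{-v_p(x)} = 13^{4} = 28561.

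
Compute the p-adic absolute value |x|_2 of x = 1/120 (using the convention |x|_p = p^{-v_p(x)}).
|1/120|_2 = 8

Step 1 — compute v_2(x) by factoring powers of 2 out of the numerator and denominator: v_2(1/120) = -3. Step 2 — apply |x|_p = p^{-v_p(x)} = 2^{3} = 8.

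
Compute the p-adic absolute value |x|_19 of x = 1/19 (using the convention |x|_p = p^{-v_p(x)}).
|1/19|_19 = 19

Step 1 — compute v_19(x) by factoring powers of 19 out of the numerator and denominator: v_19(1/19) = -1. Step 2 — apply |x|_p = p^{-v_p(x)} = 19^{1} = 19.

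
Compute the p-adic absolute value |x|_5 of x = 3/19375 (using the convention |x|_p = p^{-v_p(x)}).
|3/19375|_5 = 625

Step 1 — compute v_5(x) by factoring powers of 5 out of the numerator and denominator: v_5(3/19375) = -4. Step 2 — apply |x|_p = p^{-v_p(x)} = 5^{4} = 625.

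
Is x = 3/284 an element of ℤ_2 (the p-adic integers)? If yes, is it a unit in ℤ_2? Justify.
x ∉ ℤ_2 (v_2(x) = -2 < 0)

ℤ_2 = {x ∈ ℚ_2 : v_2(x) ≥ 0} and ℤ_2^× = {x ∈ ℤ_2 : v_2(x) = 0}. Here v_2(3/284) = v_2(num) − v_2(den) = -2; compare against these criteria.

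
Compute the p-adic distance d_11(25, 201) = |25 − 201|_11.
d_11(25, 201) = 1/11

Step 1 — x − y = 25 − 201 = -176. Step 2 — v_11(-176) = 1 (factor: -176 = −(11^1 · 16); the sign does not affect v_p). Step 3 — |x − y|_11 = 11^{-1} = 1/11.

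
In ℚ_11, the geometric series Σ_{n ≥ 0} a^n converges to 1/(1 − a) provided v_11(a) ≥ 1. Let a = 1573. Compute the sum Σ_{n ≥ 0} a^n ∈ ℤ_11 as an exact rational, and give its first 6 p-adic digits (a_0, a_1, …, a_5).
Σ a^n = 1/(1 − a) = -1/1572;  first 6 digits = (1, 0, 2, 1, 4, 4)

v_11(a) = 2 ≥ 1, so the series converges in ℤ_11 to 1/(1 − a) = 1/(1 − 1573) = -1/1572. Expand this rational in ℤ_11: compute digits iteratively via d_i = x_i mod 11, x_{i+1} = (x_i − d_i)/11. The first 6 digits are (1, 0, 2, 1, 4, 4).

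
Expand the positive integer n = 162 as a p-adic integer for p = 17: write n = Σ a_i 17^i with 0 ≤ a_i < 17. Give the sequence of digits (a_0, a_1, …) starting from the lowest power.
(a_0, a_1, …) = (9, 9)

Repeated division by 17 gives the digits low-to-high: 162 = 9 + 9·17^1. Digit sequence: (9, 9).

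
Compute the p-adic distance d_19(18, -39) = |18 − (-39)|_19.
d_19(18, -39) = 1/19

Step 1 — x − y = 18 − (-39) = 57. Step 2 — v_19(57) = 1 (factor: 57 = (19^1 · 3); the sign does not affect v_p). Step 3 — |x − y|_19 = 19^{-1} = 1/19.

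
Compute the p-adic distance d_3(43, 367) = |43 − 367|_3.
d_3(43, 367) = 1/81

Step 1 — x − y = 43 − 367 = -324. Step 2 — v_3(-324) = 4 (factor: -324 = −(3^4 · 4); the sign does not affect v_p). Step 3 — |x − y|_3 = 3^{-4} = 1/81.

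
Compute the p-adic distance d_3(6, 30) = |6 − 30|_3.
d_3(6, 30) = 1/3

Step 1 — x − y = 6 − 30 = -24. Step 2 — v_3(-24) = 1 (factor: -24 = −(3^1 · 8); the sign does not affect v_p). Step 3 — |x − y|_3 = 3^{-1} = 1/3.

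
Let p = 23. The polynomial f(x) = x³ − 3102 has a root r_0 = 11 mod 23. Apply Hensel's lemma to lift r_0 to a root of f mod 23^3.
r_2 = 6957 (mod 12167)

Hensel: r_{i+1} = r_i − f(r_i)/f′(r_i) mod 23^{i+2}, where f′(x) = 3x². Iterate:
  r_0 = 11 (mod 23)
  r_1 = 80 (mod 529)
  r_2 = 6957 (mod 12167)
Final: r = 6957 with f(r) ≡ 0 mod 23^3.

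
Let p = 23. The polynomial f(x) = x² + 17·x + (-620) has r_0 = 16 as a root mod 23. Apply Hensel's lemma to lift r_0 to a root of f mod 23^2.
r_1 = 223 (mod 529)

Hensel: r_{i+1} = r_i − f(r_i)·(f′(r_i))^{-1} mod 23^{i+2}, f′(x) = 2x + 17. Iterate:
  r_0 = 16 (mod 23)
  r_1 = 223 (mod 529)
Final: r = 223 satisfies f(r) ≡ 0 mod 23^2.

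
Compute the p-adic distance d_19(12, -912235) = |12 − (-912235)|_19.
d_19(12, -912235) = 1/130321

Step 1 — x − y = 12 − (-912235) = 912247. Step 2 — v_19(912247) = 4 (factor: 912247 = (19^4 · 7); the sign does not affect v_p). Step 3 — |x − y|_19 = 19^{-4} = 1/130321.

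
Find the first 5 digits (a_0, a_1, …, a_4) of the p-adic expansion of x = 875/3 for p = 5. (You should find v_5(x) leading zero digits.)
(a_0, …, a_4) = (0, 0, 0, 4, 3)

v_5(875/3) = 3, so a_0 = ... = a_2 = 0. Factor out: x = 5^3 · u with u = 7/3 a unit in ℤ_5. Expand u iteratively via a_{v+i} = u_i mod 5, u_{i+1} = (u_i − a_{v+i})/5:
  u_0 = 7/3;  a_3 = 4;  u_1 = (u_0 − 4)/5 = -1/3
  u_1 = -1/3;  a_4 = 3;  u_2 = (u_1 − 3)/5 = -2/3
Digits: (0, 0, 0, 4, 3).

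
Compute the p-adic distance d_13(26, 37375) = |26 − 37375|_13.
d_13(26, 37375) = 1/2197

Step 1 — x − y = 26 − 37375 = -37349. Step 2 — v_13(-37349) = 3 (factor: -37349 = −(13^3 · 17); the sign does not affect v_p). Step 3 — |x − y|_13 = 13^{-3} = 1/2197.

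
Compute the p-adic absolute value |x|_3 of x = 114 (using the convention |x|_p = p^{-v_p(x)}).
|114|_3 = 1/3

Step 1 — compute v_3(x) by factoring powers of 3 out of the numerator and denominator: v_3(114) = 1. Step 2 — apply |x|_p = p^{-v_p(x)} = 3^{-1} = 1/3.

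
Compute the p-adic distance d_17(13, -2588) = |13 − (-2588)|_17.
d_17(13, -2588) = 1/289

Step 1 — x − y = 13 − (-2588) = 2601. Step 2 — v_17(2601) = 2 (factor: 2601 = (17^2 · 9); the sign does not affect v_p). Step 3 — |x − y|_17 = 17^{-2} = 1/289.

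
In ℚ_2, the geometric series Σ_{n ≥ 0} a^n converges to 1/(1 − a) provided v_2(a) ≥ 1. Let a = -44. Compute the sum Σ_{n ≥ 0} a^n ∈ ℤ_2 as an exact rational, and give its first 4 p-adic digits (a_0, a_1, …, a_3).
Σ a^n = 1/(1 − a) = 1/45;  first 4 digits = (1, 0, 1, 0)

v_2(a) = 2 ≥ 1, so the series converges in ℤ_2 to 1/(1 − a) = 1/(1 − (-44)) = 1/45. Expand this rational in ℤ_2: compute digits iteratively via d_i = x_i mod 2, x_{i+1} = (x_i − d_i)/2. The first 4 digits are (1, 0, 1, 0).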